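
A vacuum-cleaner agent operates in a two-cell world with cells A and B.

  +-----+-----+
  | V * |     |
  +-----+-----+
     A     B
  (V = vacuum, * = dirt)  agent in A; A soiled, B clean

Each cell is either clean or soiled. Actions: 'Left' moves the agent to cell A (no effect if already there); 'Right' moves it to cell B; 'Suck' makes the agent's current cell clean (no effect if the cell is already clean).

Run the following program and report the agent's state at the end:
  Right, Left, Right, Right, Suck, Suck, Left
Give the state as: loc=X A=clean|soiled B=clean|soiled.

loc=A A=soiled B=clean

Right (#1): loc=B A=soiled B=clean
Left (#2): loc=A A=soiled B=clean
Right (#3): loc=B A=soiled B=clean
Right (#4): loc=B A=soiled B=clean
Suck (#5): loc=B A=soiled B=clean
Suck (#6): loc=B A=soiled B=clean
Left (#7): loc=A A=soiled B=clean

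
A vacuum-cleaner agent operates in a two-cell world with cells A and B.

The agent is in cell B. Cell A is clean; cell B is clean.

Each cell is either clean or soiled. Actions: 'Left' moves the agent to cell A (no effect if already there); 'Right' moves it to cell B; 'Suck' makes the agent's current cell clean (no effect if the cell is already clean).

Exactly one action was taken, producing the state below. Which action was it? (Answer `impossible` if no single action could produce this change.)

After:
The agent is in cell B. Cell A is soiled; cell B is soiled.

try  Left: (A; A:clean, B:clean)
try Right: (B; A:clean, B:clean)
try  Suck: (B; A:clean, B:clean)
no single action produces the after-state

impossible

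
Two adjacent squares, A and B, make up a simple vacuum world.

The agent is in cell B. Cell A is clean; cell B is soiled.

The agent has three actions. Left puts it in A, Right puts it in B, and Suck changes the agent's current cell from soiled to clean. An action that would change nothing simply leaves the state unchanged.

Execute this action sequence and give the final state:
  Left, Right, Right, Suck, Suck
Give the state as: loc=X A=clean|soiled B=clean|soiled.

loc=B A=clean B=clean

[1] after Left: loc=A A=clean B=soiled
[2] after Right: loc=B A=clean B=soiled
[3] after Right: loc=B A=clean B=soiled
[4] after Suck: loc=B A=clean B=clean
[5] after Suck: loc=B A=clean B=clean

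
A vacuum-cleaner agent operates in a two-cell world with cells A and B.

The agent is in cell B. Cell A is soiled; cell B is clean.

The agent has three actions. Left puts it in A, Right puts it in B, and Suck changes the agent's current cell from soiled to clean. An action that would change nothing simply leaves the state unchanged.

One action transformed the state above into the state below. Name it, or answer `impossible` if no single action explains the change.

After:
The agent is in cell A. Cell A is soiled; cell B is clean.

Left

try  Left: (A; A:soiled, B:clean)  ← match
try Right: (B; A:soiled, B:clean)
try  Suck: (B; A:soiled, B:clean)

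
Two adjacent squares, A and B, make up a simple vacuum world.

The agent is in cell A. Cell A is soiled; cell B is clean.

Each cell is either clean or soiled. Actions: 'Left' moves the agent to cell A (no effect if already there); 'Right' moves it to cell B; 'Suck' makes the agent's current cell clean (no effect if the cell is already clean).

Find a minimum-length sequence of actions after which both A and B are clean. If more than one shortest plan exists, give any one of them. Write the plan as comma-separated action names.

Suck

Suck (#1): (A; A:clean, B:clean)
min 1: A is soiled, one Suck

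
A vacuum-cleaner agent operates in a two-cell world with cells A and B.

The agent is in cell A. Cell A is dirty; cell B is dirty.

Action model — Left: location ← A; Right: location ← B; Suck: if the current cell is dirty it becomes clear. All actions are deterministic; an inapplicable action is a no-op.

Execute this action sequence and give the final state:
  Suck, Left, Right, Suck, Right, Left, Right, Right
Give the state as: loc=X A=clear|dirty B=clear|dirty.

1. Suck → loc=A A=clear B=dirty
2. Left → loc=A A=clear B=dirty
3. Right → loc=B A=clear B=dirty
4. Suck → loc=B A=clear B=clear
5. Right → loc=B A=clear B=clear
6. Left → loc=A A=clear B=clear
7. Right → loc=B A=clear B=clear
8. Right → loc=B A=clear B=clear

loc=B A=clear B=clear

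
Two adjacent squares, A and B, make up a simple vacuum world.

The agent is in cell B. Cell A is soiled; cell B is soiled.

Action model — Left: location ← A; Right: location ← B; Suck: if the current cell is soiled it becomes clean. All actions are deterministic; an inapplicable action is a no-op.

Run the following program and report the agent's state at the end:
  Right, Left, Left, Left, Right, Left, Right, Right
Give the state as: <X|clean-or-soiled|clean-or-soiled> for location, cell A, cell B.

<B|soiled|soiled>

step 1/8 (Right): <B|soiled|soiled>
step 2/8 (Left): <A|soiled|soiled>
step 3/8 (Left): <A|soiled|soiled>
step 4/8 (Left): <A|soiled|soiled>
step 5/8 (Right): <B|soiled|soiled>
step 6/8 (Left): <A|soiled|soiled>
step 7/8 (Right): <B|soiled|soiled>
step 8/8 (Right): <B|soiled|soiled>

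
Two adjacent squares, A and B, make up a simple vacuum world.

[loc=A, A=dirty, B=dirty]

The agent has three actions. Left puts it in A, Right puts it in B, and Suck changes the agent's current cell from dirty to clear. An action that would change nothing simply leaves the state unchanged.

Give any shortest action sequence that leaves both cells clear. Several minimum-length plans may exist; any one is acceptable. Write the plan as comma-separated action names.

Suck, Right, Suck

Suck (#1): loc=A A=clear B=dirty
Right (#2): loc=B A=clear B=dirty
Suck (#3): loc=B A=clear B=clear
min 3: Suck A + move + Suck B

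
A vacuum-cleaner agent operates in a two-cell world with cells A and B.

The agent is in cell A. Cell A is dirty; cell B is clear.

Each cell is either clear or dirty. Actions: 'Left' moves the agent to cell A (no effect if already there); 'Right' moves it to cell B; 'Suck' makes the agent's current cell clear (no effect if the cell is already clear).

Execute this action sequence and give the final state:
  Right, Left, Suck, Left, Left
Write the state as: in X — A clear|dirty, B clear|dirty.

in A — A clear, B clear

Right (#1): in B — A dirty, B clear
Left (#2): in A — A dirty, B clear
Suck (#3): in A — A clear, B clear
Left (#4): in A — A clear, B clear
Left (#5): in A — A clear, B clear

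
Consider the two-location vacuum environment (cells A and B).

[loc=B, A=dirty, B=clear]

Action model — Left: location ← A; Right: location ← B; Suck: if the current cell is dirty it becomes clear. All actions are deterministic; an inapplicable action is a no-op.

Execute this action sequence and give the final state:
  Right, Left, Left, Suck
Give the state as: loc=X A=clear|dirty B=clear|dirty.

[1] after Right: loc=B A=dirty B=clear
[2] after Left: loc=A A=dirty B=clear
[3] after Left: loc=A A=dirty B=clear
[4] after Suck: loc=A A=clear B=clear

loc=A A=clear B=clear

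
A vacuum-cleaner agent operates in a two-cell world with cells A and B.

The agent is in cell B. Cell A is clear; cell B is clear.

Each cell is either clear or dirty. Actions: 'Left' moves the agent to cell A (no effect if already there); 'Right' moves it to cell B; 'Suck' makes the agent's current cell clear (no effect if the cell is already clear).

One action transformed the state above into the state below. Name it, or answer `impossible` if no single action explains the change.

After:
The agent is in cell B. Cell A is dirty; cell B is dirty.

impossible

try  Left: in A — A clear, B clear
try Right: in B — A clear, B clear
try  Suck: in B — A clear, B clear
no single action produces the after-state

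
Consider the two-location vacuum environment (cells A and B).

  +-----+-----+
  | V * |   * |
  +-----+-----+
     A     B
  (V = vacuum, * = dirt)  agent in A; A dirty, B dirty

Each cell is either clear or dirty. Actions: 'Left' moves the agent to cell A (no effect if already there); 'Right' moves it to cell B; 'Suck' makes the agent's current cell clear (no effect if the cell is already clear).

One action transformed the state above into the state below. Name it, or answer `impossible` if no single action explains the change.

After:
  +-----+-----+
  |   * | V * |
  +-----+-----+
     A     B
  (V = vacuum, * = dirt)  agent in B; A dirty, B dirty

try  Left: <A|dirty|dirty>
try Right: <B|dirty|dirty>  ← match
try  Suck: <A|clear|dirty>

Right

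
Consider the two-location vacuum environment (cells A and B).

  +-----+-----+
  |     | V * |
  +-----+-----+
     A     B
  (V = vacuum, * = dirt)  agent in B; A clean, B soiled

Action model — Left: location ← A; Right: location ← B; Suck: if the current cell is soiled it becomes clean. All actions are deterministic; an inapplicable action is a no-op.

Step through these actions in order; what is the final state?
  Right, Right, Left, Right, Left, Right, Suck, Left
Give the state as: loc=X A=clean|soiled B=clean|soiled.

t=1 Right ⇒ loc=B A=clean B=soiled
t=2 Right ⇒ loc=B A=clean B=soiled
t=3 Left ⇒ loc=A A=clean B=soiled
t=4 Right ⇒ loc=B A=clean B=soiled
t=5 Left ⇒ loc=A A=clean B=soiled
t=6 Right ⇒ loc=B A=clean B=soiled
t=7 Suck ⇒ loc=B A=clean B=clean
t=8 Left ⇒ loc=A A=clean B=clean

loc=A A=clean B=clean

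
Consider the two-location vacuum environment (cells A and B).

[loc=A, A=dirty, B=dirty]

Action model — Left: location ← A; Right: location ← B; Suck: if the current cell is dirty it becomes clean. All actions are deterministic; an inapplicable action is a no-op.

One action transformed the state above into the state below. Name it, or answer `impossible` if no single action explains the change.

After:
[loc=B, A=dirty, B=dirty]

Right

try  Left: (A; A:dirty, B:dirty)
try Right: (B; A:dirty, B:dirty)  ← match
try  Suck: (A; A:clean, B:dirty)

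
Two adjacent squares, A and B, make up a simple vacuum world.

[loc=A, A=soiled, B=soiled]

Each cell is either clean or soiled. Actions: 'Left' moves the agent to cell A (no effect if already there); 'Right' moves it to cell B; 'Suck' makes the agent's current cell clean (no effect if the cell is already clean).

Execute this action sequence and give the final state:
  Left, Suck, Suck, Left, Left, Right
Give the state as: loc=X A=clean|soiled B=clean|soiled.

loc=B A=clean B=soiled

1) do Left; now loc=A A=soiled B=soiled
2) do Suck; now loc=A A=clean B=soiled
3) do Suck; now loc=A A=clean B=soiled
4) do Left; now loc=A A=clean B=soiled
5) do Left; now loc=A A=clean B=soiled
6) do Right; now loc=B A=clean B=soiled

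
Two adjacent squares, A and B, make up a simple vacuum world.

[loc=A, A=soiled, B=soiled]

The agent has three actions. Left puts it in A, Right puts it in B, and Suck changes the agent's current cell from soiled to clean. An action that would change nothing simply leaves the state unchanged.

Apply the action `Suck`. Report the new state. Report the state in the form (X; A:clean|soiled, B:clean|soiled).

start: (A; A:soiled, B:soiled)
t=1 Suck ⇒ (A; A:clean, B:soiled)

(A; A:clean, B:soiled)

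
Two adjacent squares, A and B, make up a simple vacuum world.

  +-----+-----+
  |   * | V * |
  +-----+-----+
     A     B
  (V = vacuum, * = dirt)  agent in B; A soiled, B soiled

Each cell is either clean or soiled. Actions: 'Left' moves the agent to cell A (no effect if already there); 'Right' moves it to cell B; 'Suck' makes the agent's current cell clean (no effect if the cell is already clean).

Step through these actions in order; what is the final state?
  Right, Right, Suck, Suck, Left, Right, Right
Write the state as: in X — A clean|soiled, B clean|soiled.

1) do Right; now in B — A soiled, B soiled
2) do Right; now in B — A soiled, B soiled
3) do Suck; now in B — A soiled, B clean
4) do Suck; now in B — A soiled, B clean
5) do Left; now in A — A soiled, B clean
6) do Right; now in B — A soiled, B clean
7) do Right; now in B — A soiled, B clean

in B — A soiled, B clean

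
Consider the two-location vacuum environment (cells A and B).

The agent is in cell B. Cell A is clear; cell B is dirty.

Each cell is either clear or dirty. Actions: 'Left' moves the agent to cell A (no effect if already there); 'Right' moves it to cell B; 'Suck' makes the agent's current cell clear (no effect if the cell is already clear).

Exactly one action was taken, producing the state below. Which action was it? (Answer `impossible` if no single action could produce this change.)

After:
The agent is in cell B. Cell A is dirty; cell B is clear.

impossible

try  Left: (A; A:clear, B:dirty)
try Right: (B; A:clear, B:dirty)
try  Suck: (B; A:clear, B:clear)
no single action produces the after-state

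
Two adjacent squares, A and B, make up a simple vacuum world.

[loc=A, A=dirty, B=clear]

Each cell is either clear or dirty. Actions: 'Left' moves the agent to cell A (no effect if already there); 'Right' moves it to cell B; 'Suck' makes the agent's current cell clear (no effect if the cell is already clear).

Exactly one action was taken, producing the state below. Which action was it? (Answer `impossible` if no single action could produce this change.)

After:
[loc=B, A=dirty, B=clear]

Right

try  Left: loc=A A=dirty B=clear
try Right: loc=B A=dirty B=clear  ← match
try  Suck: loc=A A=clear B=clear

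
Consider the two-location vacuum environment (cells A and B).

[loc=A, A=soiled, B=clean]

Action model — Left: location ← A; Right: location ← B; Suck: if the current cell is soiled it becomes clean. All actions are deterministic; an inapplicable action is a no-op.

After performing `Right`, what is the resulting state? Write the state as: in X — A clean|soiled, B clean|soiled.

in B — A soiled, B clean

start: in A — A soiled, B clean
Right (#1): in B — A soiled, B clean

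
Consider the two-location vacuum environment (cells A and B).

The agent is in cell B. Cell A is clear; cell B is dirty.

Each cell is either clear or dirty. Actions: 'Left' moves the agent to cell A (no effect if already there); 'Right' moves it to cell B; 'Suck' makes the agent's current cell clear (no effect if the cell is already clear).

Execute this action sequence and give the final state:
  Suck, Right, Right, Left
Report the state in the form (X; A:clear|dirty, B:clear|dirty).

step 1/4 (Suck): (B; A:clear, B:clear)
step 2/4 (Right): (B; A:clear, B:clear)
step 3/4 (Right): (B; A:clear, B:clear)
step 4/4 (Left): (A; A:clear, B:clear)

(A; A:clear, B:clear)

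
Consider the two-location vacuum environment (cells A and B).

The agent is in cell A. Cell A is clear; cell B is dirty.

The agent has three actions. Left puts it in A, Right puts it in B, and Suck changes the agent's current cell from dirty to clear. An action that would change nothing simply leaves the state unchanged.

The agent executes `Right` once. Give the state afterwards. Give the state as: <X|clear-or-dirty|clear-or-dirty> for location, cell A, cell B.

<B|clear|dirty>

start: <A|clear|dirty>
[1] after Right: <B|clear|dirty>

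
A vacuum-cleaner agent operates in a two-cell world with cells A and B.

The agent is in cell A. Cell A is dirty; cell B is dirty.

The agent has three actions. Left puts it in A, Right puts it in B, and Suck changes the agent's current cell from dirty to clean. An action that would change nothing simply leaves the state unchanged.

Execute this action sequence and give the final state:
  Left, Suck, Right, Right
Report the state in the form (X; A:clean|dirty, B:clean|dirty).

t=1 Left ⇒ (A; A:dirty, B:dirty)
t=2 Suck ⇒ (A; A:clean, B:dirty)
t=3 Right ⇒ (B; A:clean, B:dirty)
t=4 Right ⇒ (B; A:clean, B:dirty)

(B; A:clean, B:dirty)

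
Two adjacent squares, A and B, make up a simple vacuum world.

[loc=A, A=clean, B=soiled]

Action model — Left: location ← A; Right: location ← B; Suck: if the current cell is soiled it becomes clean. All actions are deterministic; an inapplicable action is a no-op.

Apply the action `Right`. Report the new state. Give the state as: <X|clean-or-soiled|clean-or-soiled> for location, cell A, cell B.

<B|clean|soiled>

start: <A|clean|soiled>
t=1 Right ⇒ <B|clean|soiled>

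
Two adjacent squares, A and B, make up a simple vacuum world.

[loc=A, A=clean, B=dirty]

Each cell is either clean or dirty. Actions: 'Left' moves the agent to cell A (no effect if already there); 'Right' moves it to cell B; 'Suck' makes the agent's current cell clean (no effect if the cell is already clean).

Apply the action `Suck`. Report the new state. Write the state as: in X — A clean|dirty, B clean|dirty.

in A — A clean, B dirty

start: in A — A clean, B dirty
step 1/1 (Suck): in A — A clean, B dirty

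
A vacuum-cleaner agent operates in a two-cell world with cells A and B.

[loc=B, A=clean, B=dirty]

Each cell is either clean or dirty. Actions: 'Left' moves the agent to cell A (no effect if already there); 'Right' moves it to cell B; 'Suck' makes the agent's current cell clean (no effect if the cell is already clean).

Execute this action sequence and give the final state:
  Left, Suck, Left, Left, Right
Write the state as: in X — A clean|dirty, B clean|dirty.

in B — A clean, B dirty

Left (#1): in A — A clean, B dirty
Suck (#2): in A — A clean, B dirty
Left (#3): in A — A clean, B dirty
Left (#4): in A — A clean, B dirty
Right (#5): in B — A clean, B dirty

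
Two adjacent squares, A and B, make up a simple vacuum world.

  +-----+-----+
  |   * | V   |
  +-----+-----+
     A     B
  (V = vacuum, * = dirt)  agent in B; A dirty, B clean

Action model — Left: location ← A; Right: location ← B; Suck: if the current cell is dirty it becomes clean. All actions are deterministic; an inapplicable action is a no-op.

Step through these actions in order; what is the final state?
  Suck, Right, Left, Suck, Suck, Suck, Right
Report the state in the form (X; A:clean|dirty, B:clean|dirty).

1) do Suck; now (B; A:dirty, B:clean)
2) do Right; now (B; A:dirty, B:clean)
3) do Left; now (A; A:dirty, B:clean)
4) do Suck; now (A; A:clean, B:clean)
5) do Suck; now (A; A:clean, B:clean)
6) do Suck; now (A; A:clean, B:clean)
7) do Right; now (B; A:clean, B:clean)

(B; A:clean, B:clean)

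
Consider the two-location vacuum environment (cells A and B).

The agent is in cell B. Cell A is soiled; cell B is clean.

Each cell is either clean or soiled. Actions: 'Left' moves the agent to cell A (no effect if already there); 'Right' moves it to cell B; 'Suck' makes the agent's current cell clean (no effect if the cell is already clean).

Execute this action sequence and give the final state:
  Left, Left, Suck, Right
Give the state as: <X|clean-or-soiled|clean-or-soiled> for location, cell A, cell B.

<B|clean|clean>

[1] after Left: <A|soiled|clean>
[2] after Left: <A|soiled|clean>
[3] after Suck: <A|clean|clean>
[4] after Right: <B|clean|clean>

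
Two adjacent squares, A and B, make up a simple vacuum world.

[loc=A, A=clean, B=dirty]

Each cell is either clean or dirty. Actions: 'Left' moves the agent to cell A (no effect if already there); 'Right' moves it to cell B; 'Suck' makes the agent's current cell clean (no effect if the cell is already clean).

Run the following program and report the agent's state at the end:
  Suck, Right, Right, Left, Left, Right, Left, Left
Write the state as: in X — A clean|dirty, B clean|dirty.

1. Suck → in A — A clean, B dirty
2. Right → in B — A clean, B dirty
3. Right → in B — A clean, B dirty
4. Left → in A — A clean, B dirty
5. Left → in A — A clean, B dirty
6. Right → in B — A clean, B dirty
7. Left → in A — A clean, B dirty
8. Left → in A — A clean, B dirty

in A — A clean, B dirty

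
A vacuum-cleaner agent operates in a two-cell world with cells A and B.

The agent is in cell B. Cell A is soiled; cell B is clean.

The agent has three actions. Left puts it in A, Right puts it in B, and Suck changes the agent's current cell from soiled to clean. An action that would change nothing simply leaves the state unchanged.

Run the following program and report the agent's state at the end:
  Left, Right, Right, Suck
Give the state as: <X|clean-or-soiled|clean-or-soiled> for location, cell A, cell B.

1) do Left; now <A|soiled|clean>
2) do Right; now <B|soiled|clean>
3) do Right; now <B|soiled|clean>
4) do Suck; now <B|soiled|clean>

<B|soiled|clean>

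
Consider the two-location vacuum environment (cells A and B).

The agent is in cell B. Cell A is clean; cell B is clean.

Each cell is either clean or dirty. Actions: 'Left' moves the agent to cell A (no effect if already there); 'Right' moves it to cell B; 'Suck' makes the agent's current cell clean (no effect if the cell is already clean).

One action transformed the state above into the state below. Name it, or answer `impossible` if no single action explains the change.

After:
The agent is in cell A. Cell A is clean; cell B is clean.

Left

try  Left: in A — A clean, B clean  ← match
try Right: in B — A clean, B clean
try  Suck: in B — A clean, B clean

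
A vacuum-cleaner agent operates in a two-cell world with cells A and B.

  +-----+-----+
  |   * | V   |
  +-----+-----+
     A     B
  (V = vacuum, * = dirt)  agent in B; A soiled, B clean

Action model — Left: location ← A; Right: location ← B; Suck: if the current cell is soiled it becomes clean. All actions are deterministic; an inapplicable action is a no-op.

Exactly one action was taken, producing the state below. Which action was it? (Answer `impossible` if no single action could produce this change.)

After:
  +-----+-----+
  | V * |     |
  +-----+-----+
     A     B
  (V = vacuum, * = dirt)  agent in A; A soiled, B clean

Left

try  Left: (A; A:soiled, B:clean)  ← match
try Right: (B; A:soiled, B:clean)
try  Suck: (B; A:soiled, B:clean)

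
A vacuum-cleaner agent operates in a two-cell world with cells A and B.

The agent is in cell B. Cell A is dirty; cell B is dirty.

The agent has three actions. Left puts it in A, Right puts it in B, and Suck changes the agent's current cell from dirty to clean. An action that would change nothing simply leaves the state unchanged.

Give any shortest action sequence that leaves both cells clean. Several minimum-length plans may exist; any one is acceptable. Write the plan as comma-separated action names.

Suck (#1): in B — A dirty, B clean
Left (#2): in A — A dirty, B clean
Suck (#3): in A — A clean, B clean
min 3: Suck B + move + Suck A

Suck, Left, Suck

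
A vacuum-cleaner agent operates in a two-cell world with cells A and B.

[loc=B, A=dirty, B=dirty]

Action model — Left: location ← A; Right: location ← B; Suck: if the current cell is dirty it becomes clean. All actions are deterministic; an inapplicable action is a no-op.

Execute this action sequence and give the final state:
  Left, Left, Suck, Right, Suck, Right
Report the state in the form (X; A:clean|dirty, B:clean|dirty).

(B; A:clean, B:clean)

Left (#1): (A; A:dirty, B:dirty)
Left (#2): (A; A:dirty, B:dirty)
Suck (#3): (A; A:clean, B:dirty)
Right (#4): (B; A:clean, B:dirty)
Suck (#5): (B; A:clean, B:clean)
Right (#6): (B; A:clean, B:clean)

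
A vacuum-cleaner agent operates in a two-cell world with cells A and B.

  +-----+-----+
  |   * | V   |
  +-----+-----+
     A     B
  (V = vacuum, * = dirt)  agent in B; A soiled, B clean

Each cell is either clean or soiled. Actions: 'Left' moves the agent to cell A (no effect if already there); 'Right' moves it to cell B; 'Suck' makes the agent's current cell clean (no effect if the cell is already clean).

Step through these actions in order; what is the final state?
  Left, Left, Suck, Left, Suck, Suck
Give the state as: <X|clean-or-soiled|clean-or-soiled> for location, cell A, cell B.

t=1 Left ⇒ <A|soiled|clean>
t=2 Left ⇒ <A|soiled|clean>
t=3 Suck ⇒ <A|clean|clean>
t=4 Left ⇒ <A|clean|clean>
t=5 Suck ⇒ <A|clean|clean>
t=6 Suck ⇒ <A|clean|clean>

<A|clean|clean>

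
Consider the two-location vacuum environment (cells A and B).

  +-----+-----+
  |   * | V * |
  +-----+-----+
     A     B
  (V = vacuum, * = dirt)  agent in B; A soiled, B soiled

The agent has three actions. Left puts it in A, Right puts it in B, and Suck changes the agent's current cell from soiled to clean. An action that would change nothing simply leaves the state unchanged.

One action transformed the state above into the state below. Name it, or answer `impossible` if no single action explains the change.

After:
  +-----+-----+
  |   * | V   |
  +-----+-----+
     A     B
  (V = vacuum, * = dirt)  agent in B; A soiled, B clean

Suck

try  Left: loc=A A=soiled B=soiled
try Right: loc=B A=soiled B=soiled
try  Suck: loc=B A=soiled B=clean  ← match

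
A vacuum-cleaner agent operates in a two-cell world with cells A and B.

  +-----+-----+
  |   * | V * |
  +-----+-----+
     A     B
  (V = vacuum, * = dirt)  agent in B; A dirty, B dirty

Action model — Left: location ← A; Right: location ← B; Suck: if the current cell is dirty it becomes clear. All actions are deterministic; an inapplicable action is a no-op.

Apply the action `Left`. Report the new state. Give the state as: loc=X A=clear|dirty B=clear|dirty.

loc=A A=dirty B=dirty

start: loc=B A=dirty B=dirty
step 1/1 (Left): loc=A A=dirty B=dirty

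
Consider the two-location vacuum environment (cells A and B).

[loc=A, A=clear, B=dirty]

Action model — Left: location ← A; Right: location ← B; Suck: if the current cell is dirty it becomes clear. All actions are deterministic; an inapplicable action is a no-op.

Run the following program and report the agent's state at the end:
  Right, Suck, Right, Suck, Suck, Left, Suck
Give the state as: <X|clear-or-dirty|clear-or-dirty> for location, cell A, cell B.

1. Right → <B|clear|dirty>
2. Suck → <B|clear|clear>
3. Right → <B|clear|clear>
4. Suck → <B|clear|clear>
5. Suck → <B|clear|clear>
6. Left → <A|clear|clear>
7. Suck → <A|clear|clear>

<A|clear|clear>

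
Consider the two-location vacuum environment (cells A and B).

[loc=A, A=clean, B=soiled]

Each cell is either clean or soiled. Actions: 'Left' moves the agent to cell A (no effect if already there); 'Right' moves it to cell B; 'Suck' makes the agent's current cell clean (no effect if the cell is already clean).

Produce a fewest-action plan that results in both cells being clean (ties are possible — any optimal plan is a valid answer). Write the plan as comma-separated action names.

step 1/2 (Right): <B|clean|soiled>
step 2/2 (Suck): <B|clean|clean>
min 2: go B then Suck

Right, Suck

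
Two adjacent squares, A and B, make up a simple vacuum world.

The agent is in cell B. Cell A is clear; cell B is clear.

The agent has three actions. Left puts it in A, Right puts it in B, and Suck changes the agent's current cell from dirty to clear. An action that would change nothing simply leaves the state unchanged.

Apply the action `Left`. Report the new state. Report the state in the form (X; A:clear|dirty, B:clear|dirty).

start: (B; A:clear, B:clear)
1. Left → (A; A:clear, B:clear)

(A; A:clear, B:clear)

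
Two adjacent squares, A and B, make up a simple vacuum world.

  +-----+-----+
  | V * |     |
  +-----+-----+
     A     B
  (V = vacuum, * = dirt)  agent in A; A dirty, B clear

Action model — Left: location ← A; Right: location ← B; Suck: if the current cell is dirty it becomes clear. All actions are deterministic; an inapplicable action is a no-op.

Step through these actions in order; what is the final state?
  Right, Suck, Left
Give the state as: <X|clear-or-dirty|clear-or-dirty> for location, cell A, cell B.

<A|dirty|clear>

1) do Right; now <B|dirty|clear>
2) do Suck; now <B|dirty|clear>
3) do Left; now <A|dirty|clear>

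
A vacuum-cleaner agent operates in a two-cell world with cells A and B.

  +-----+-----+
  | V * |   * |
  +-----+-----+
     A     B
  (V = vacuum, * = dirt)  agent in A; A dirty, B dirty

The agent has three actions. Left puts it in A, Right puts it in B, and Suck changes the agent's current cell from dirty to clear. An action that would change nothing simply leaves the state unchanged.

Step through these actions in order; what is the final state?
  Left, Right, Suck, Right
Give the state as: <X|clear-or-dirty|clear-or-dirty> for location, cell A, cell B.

<B|dirty|clear>

1) do Left; now <A|dirty|dirty>
2) do Right; now <B|dirty|dirty>
3) do Suck; now <B|dirty|clear>
4) do Right; now <B|dirty|clear>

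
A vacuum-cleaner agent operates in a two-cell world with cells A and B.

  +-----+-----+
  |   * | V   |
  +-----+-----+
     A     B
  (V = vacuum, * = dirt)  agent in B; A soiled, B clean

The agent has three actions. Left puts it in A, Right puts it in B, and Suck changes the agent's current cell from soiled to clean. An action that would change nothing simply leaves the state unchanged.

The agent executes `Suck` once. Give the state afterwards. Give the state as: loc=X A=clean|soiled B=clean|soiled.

loc=B A=soiled B=clean

start: loc=B A=soiled B=clean
t=1 Suck ⇒ loc=B A=soiled B=clean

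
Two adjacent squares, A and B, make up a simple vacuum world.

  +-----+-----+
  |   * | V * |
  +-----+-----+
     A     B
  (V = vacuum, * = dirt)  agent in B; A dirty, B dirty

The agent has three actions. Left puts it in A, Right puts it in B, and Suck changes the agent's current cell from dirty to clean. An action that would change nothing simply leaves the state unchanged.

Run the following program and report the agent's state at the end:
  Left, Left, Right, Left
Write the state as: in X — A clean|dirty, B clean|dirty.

in A — A dirty, B dirty

t=1 Left ⇒ in A — A dirty, B dirty
t=2 Left ⇒ in A — A dirty, B dirty
t=3 Right ⇒ in B — A dirty, B dirty
t=4 Left ⇒ in A — A dirty, B dirty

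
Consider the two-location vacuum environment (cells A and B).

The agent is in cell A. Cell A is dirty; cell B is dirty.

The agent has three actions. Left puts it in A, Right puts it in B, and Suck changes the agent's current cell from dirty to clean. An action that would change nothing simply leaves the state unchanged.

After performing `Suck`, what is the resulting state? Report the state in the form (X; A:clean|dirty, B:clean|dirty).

start: (A; A:dirty, B:dirty)
1. Suck → (A; A:clean, B:dirty)

(A; A:clean, B:dirty)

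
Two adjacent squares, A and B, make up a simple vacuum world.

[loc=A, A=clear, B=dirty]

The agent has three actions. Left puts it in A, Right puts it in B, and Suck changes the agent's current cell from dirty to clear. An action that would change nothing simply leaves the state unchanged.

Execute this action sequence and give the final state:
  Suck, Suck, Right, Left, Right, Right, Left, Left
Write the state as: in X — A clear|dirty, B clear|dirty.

Suck (#1): in A — A clear, B dirty
Suck (#2): in A — A clear, B dirty
Right (#3): in B — A clear, B dirty
Left (#4): in A — A clear, B dirty
Right (#5): in B — A clear, B dirty
Right (#6): in B — A clear, B dirty
Left (#7): in A — A clear, B dirty
Left (#8): in A — A clear, B dirty

in A — A clear, B dirty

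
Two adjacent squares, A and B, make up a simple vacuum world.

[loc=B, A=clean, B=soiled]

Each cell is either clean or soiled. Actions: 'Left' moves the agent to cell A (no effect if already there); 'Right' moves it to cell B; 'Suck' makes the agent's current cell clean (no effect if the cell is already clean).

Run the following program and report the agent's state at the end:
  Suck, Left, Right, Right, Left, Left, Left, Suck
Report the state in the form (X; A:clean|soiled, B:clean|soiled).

step 1/8 (Suck): (B; A:clean, B:clean)
step 2/8 (Left): (A; A:clean, B:clean)
step 3/8 (Right): (B; A:clean, B:clean)
step 4/8 (Right): (B; A:clean, B:clean)
step 5/8 (Left): (A; A:clean, B:clean)
step 6/8 (Left): (A; A:clean, B:clean)
step 7/8 (Left): (A; A:clean, B:clean)
step 8/8 (Suck): (A; A:clean, B:clean)

(A; A:clean, B:clean)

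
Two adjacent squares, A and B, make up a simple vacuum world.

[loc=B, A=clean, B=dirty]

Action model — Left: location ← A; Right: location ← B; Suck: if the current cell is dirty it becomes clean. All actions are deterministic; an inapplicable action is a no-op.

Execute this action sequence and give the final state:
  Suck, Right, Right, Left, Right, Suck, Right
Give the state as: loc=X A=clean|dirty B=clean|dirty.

t=1 Suck ⇒ loc=B A=clean B=clean
t=2 Right ⇒ loc=B A=clean B=clean
t=3 Right ⇒ loc=B A=clean B=clean
t=4 Left ⇒ loc=A A=clean B=clean
t=5 Right ⇒ loc=B A=clean B=clean
t=6 Suck ⇒ loc=B A=clean B=clean
t=7 Right ⇒ loc=B A=clean B=clean

loc=B A=clean B=clean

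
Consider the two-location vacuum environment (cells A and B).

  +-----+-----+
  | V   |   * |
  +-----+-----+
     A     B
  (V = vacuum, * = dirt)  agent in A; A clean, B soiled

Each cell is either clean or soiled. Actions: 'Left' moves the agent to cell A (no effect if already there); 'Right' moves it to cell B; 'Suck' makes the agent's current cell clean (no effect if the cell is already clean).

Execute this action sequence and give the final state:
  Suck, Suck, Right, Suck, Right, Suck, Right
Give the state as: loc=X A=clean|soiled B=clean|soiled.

step 1/7 (Suck): loc=A A=clean B=soiled
step 2/7 (Suck): loc=A A=clean B=soiled
step 3/7 (Right): loc=B A=clean B=soiled
step 4/7 (Suck): loc=B A=clean B=clean
step 5/7 (Right): loc=B A=clean B=clean
step 6/7 (Suck): loc=B A=clean B=clean
step 7/7 (Right): loc=B A=clean B=clean

loc=B A=clean B=clean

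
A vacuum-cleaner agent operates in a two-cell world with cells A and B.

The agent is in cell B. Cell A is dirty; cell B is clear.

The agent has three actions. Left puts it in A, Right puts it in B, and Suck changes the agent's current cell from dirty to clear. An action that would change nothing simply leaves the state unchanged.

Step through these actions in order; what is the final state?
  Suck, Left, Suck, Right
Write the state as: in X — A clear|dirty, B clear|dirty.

[1] after Suck: in B — A dirty, B clear
[2] after Left: in A — A dirty, B clear
[3] after Suck: in A — A clear, B clear
[4] after Right: in B — A clear, B clear

in B — A clear, B clear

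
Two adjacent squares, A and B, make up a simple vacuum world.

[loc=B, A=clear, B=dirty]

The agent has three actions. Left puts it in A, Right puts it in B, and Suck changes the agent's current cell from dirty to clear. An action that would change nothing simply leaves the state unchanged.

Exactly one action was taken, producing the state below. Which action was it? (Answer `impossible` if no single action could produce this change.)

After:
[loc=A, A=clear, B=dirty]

try  Left: <A|clear|dirty>  ← match
try Right: <B|clear|dirty>
try  Suck: <B|clear|clear>

Left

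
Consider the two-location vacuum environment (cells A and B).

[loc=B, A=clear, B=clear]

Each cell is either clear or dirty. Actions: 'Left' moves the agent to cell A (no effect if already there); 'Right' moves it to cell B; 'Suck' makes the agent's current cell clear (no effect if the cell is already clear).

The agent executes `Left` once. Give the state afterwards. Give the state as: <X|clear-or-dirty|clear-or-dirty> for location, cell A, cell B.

start: <B|clear|clear>
1. Left → <A|clear|clear>

<A|clear|clear>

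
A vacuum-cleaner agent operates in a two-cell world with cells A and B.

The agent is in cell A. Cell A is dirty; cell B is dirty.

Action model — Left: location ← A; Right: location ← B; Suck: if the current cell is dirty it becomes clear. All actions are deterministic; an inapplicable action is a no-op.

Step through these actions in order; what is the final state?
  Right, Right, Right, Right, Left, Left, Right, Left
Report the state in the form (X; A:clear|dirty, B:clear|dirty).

1. Right → (B; A:dirty, B:dirty)
2. Right → (B; A:dirty, B:dirty)
3. Right → (B; A:dirty, B:dirty)
4. Right → (B; A:dirty, B:dirty)
5. Left → (A; A:dirty, B:dirty)
6. Left → (A; A:dirty, B:dirty)
7. Right → (B; A:dirty, B:dirty)
8. Left → (A; A:dirty, B:dirty)

(A; A:dirty, B:dirty)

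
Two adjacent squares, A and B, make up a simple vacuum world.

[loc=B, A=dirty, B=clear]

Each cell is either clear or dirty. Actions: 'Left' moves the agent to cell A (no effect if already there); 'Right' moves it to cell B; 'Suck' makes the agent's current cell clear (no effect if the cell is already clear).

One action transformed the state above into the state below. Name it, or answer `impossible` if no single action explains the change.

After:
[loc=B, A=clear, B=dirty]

impossible

try  Left: (A; A:dirty, B:clear)
try Right: (B; A:dirty, B:clear)
try  Suck: (B; A:dirty, B:clear)
no single action produces the after-state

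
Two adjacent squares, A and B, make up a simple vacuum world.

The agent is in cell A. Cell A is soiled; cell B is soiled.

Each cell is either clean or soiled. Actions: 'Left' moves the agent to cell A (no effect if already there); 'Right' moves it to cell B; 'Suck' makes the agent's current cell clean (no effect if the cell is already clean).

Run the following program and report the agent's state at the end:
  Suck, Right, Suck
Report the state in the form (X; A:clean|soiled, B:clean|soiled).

(B; A:clean, B:clean)

step 1/3 (Suck): (A; A:clean, B:soiled)
step 2/3 (Right): (B; A:clean, B:soiled)
step 3/3 (Suck): (B; A:clean, B:clean)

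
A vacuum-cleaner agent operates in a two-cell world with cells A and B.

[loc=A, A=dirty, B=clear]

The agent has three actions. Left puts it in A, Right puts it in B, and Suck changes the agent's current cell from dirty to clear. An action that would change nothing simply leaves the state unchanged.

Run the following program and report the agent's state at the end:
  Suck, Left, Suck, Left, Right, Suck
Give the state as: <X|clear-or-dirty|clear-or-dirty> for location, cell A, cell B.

Suck (#1): <A|clear|clear>
Left (#2): <A|clear|clear>
Suck (#3): <A|clear|clear>
Left (#4): <A|clear|clear>
Right (#5): <B|clear|clear>
Suck (#6): <B|clear|clear>

<B|clear|clear>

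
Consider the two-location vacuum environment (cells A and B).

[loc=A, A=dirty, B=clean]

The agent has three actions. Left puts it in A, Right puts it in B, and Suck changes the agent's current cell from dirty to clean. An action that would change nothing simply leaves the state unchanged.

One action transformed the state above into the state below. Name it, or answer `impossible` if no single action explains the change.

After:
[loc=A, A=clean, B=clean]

try  Left: loc=A A=dirty B=clean
try Right: loc=B A=dirty B=clean
try  Suck: loc=A A=clean B=clean  ← match

Suck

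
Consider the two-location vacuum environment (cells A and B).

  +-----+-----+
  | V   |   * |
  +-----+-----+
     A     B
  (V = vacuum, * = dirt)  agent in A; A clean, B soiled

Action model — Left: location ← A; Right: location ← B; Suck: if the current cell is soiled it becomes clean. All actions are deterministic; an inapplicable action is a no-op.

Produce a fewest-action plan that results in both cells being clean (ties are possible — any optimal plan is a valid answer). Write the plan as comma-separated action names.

Right, Suck

1) do Right; now <B|clean|soiled>
2) do Suck; now <B|clean|clean>
min 2: go B then Suck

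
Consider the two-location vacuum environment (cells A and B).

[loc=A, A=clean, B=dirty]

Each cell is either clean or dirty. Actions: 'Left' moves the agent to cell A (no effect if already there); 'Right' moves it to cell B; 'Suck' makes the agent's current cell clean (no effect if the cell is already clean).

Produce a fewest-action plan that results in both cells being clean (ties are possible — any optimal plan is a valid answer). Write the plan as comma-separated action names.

step 1/2 (Right): (B; A:clean, B:dirty)
step 2/2 (Suck): (B; A:clean, B:clean)
min 2: go B then Suck

Right, Suck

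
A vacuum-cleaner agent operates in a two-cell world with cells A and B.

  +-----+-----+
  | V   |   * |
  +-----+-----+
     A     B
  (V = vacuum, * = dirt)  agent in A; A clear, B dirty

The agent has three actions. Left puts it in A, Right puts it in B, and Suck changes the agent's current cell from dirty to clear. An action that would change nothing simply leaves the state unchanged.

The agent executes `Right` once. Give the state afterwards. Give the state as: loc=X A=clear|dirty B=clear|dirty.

start: loc=A A=clear B=dirty
Right (#1): loc=B A=clear B=dirty

loc=B A=clear B=dirty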